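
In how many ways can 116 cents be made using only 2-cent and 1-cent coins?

We need non-negative integers (x, y) with 2x + 1y = 116.
For each x from 0 to 58, check if (116 - 2x) is a non-negative multiple of 1.
Solutions (x, y): (0,116), (1,114), (2,112), (3,110), ...
Count: 59

59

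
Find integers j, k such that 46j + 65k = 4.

Step 1: Check solvability.
gcd(46, 65) = 1
Since 1 divides 4, solutions exist.

Step 2: Apply extended Euclidean algorithm to find gcd.
We find integers such that 46*x0 + 65*y0 = 1

Step 3: Scale the particular solution.
Multiply by 4/1 = 4:
j = -96, k = 68

Step 4: Verify.
46*(-96) + 65*(68) = 4 = 4 ✓

j = -96, k = 68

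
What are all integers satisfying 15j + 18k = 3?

Step 1: Compute gcd(15, 18) = 3.
Since 3 divides 3, solutions exist.

Step 2: Find a particular solution using extended Euclidean algorithm.
We get j₀ = -1, k₀ = 1.
Check: 15*-1 + 18*1 = 3 = 3 ✓

Step 3: Write the general solution.
j = -1 + (18/3)t = -1 + 6t
k = 1 - (15/3)t = 1 - 5t
for any integer t.

j = -1 + 6t, k = 1 - 5t for integer t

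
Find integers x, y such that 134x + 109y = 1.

Step 1: Check solvability.
gcd(134, 109) = 1
Since 1 divides 1, solutions exist.

Step 2: Apply extended Euclidean algorithm to find gcd.
We find integers such that 134*x0 + 109*y0 = 1

Step 3: Scale the particular solution.
Multiply by 1/1 = 1:
x = 48, y = -59

Step 4: Verify.
134*(48) + 109*(-59) = 1 = 1 ✓

x = 48, y = -59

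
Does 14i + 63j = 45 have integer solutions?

Step 1: Compute gcd(14, 63).
gcd(14, 63) = 7

Step 2: Check divisibility.
Does 7 divide 45? 45 = 7 x 6 + 3, so no.

By the theorem on linear Diophantine equations, 14i + 63j = 45 has integer solutions if and only if gcd(14, 63) divides 45. Since 7 does not divide 45, no solutions exist.

No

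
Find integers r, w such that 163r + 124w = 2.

Step 1: Check solvability.
gcd(163, 124) = 1
Since 1 divides 2, solutions exist.

Step 2: Apply extended Euclidean algorithm to find gcd.
We find integers such that 163*x0 + 124*y0 = 1

Step 3: Scale the particular solution.
Multiply by 2/1 = 2:
r = 70, w = -92

Step 4: Verify.
163*(70) + 124*(-92) = 2 = 2 ✓

r = 70, w = -92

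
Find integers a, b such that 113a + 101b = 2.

Step 1: Check solvability.
gcd(113, 101) = 1
Since 1 divides 2, solutions exist.

Step 2: Apply extended Euclidean algorithm to find gcd.
We find integers such that 113*x0 + 101*y0 = 1

Step 3: Scale the particular solution.
Multiply by 2/1 = 2:
a = -84, b = 94

Step 4: Verify.
113*(-84) + 101*(94) = 2 = 2 ✓

a = -84, b = 94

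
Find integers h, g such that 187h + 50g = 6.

Step 1: Check solvability.
gcd(187, 50) = 1
Since 1 divides 6, solutions exist.

Step 2: Apply extended Euclidean algorithm to find gcd.
We find integers such that 187*x0 + 50*y0 = 1

Step 3: Scale the particular solution.
Multiply by 6/1 = 6:
h = 138, g = -516

Step 4: Verify.
187*(138) + 50*(-516) = 6 = 6 ✓

h = 138, g = -516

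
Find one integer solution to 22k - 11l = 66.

Step 1: Check solvability.
gcd(22, 11) = 11
Since 11 divides 66, solutions exist.

Step 2: Apply extended Euclidean algorithm to find gcd.
We find integers such that 22*x0 + 11*y0 = 11

Step 3: Scale the particular solution.
Multiply by 66/11 = 6:
k = 0, l = -6

Step 4: Verify.
22*(0) - 11*(-6) = 66 = 66 ✓

k = 0, l = -6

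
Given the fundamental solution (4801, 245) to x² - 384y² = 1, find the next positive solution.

Solutions to x² - Dy² = 1 are generated by powers of (x₀ + y₀√D).
The next solution satisfies x₁ + y₁√384 = (x₀ + y₀√384)², giving:
x₁ = x₀² + 384y₀² = 4801² + 384·245² = 23049601 + 23049600 = 46099201
y₁ = 2x₀y₀ = 2·4801·245 = 2352490

Verify: 46099201² - 384·2352490² = 2125136332838401 - 2125136332838400 = 1 ✓

x = 46099201, y = 2352490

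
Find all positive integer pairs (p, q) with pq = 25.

The positive divisors of 25 are: 1, 5, 25.
Each divisor d gives the pair (d, 25/d):
(1, 25), (5, 5), (25, 1)

(1, 25), (5, 5), (25, 1)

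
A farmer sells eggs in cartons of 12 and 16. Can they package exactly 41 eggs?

We need non-negative a, b with 12a + 16b = 41.
gcd(12, 16) = 4, and 4 does not divide 41.
No integer solutions exist.

No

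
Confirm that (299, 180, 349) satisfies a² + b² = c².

Compute a² + b² = 299² + 180² = 89401 + 32400 = 121801
Compute c² = 349² = 121801
Since 121801 = 121801, confirmed.

Yes, it is a Pythagorean triple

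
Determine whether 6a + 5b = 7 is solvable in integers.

Step 1: Compute gcd(6, 5).
gcd(6, 5) = 1

Step 2: Check divisibility.
Does 1 divide 7? 7 = 1 x 7, so yes.

By the theorem on linear Diophantine equations, 6a + 5b = 7 has integer solutions if and only if gcd(6, 5) divides 7. Since 1 | 7, solutions exist.

Yes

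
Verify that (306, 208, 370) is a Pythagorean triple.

Compute a² + b²:
306² + 208² = 93636 + 43264 = 136900
Compute c²:
370² = 136900
Since 136900 = 136900, it is a Pythagorean triple.

Yes, it is a Pythagorean triple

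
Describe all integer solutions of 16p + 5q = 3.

Step 1: Compute gcd(16, 5) = 1.
Since 1 divides 3, solutions exist.

Step 2: Find a particular solution using extended Euclidean algorithm.
We get p₀ = 3, q₀ = -9.
Check: 16*3 + 5*-9 = 3 = 3 ✓

Step 3: Write the general solution.
p = 3 + (5/1)t = 3 + 5t
q = -9 - (16/1)t = -9 - 16t
for any integer t.

p = 3 + 5t, q = -9 - 16t for integer t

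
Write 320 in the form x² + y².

We need to find integers x, y > 0 such that x² + y² = 320.
Trying x = 8: y² = 320 - 8² = 320 - 64 = 256
y = 16
Check: 8² + 16² = 64 + 256 = 320 ✓

320 = 8² + 16²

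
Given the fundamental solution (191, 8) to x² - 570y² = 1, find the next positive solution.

Solutions to x² - Dy² = 1 are generated by powers of (x₀ + y₀√D).
The next solution satisfies x₁ + y₁√570 = (x₀ + y₀√570)², giving:
x₁ = x₀² + 570y₀² = 191² + 570·8² = 36481 + 36480 = 72961
y₁ = 2x₀y₀ = 2·191·8 = 3056

Verify: 72961² - 570·3056² = 5323307521 - 5323307520 = 1 ✓

x = 72961, y = 3056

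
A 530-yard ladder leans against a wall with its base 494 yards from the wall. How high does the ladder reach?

The ladder, wall, and ground form a right triangle with hypotenuse 530 and one leg 494.
By the Pythagorean theorem: h² = 530² - 494² = 280900 - 244036 = 36864
h = √36864 = 192 yards

192 yards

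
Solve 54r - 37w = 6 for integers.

Step 1: Check solvability.
gcd(54, 37) = 1
Since 1 divides 6, solutions exist.

Step 2: Apply extended Euclidean algorithm to find gcd.
We find integers such that 54*x0 + 37*y0 = 1

Step 3: Scale the particular solution.
Multiply by 6/1 = 6:
r = -78, w = -114

Step 4: Verify.
54*(-78) - 37*(-114) = 6 = 6 ✓

r = -78, w = -114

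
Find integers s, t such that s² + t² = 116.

We need to find integers s, t > 0 such that s² + t² = 116.
Trying s = 4: t² = 116 - 4² = 116 - 16 = 100
t = 10
Check: 4² + 10² = 16 + 100 = 116 ✓

116 = 4² + 10²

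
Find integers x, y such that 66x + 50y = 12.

Step 1: Check solvability.
gcd(66, 50) = 2
Since 2 divides 12, solutions exist.

Step 2: Apply extended Euclidean algorithm to find gcd.
We find integers such that 66*x0 + 50*y0 = 2

Step 3: Scale the particular solution.
Multiply by 12/2 = 6:
x = -18, y = 24

Step 4: Verify.
66*(-18) + 50*(24) = 12 = 12 ✓

x = -18, y = 24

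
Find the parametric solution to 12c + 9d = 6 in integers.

Step 1: Compute gcd(12, 9) = 3.
Since 3 divides 6, solutions exist.

Step 2: Find a particular solution using extended Euclidean algorithm.
We get c₀ = 2, d₀ = -2.
Check: 12*2 + 9*-2 = 6 = 6 ✓

Step 3: Write the general solution.
c = 2 + (9/3)t = 2 + 3t
d = -2 - (12/3)t = -2 - 4t
for any integer t.

c = 2 + 3t, d = -2 - 4t for integer t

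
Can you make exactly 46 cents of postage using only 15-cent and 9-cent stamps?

We need non-negative x, y with 15x + 9y = 46.
gcd(15, 9) = 3, and 3 does not divide 46.
No integer solutions exist, so certainly no non-negative ones.

No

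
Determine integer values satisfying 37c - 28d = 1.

Step 1: Check solvability.
gcd(37, 28) = 1
Since 1 divides 1, solutions exist.

Step 2: Apply extended Euclidean algorithm to find gcd.
We find integers such that 37*x0 + 28*y0 = 1

Step 3: Scale the particular solution.
Multiply by 1/1 = 1:
c = -3, d = -4

Step 4: Verify.
37*(-3) - 28*(-4) = 1 = 1 ✓

c = -3, d = -4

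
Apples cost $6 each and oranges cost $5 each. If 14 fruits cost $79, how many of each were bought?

Let a = apples, o = oranges.
a + o = 14
6a + 5o = 79
Substitute o = 14 - a:
6a + 5(14 - a) = 79
(6 - 5)a = 79 - 70
1a = 9
a = 9, o = 14 - 9 = 5

Apples: 9, Oranges: 5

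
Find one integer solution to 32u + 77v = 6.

Step 1: Check solvability.
gcd(32, 77) = 1
Since 1 divides 6, solutions exist.

Step 2: Apply extended Euclidean algorithm to find gcd.
We find integers such that 32*x0 + 77*y0 = 1

Step 3: Scale the particular solution.
Multiply by 6/1 = 6:
u = -72, v = 30

Step 4: Verify.
32*(-72) + 77*(30) = 6 = 6 ✓

u = -72, v = 30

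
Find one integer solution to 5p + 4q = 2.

Step 1: Check solvability.
gcd(5, 4) = 1
Since 1 divides 2, solutions exist.

Step 2: Apply extended Euclidean algorithm to find gcd.
We find integers such that 5*x0 + 4*y0 = 1

Step 3: Scale the particular solution.
Multiply by 2/1 = 2:
p = 2, q = -2

Step 4: Verify.
5*(2) + 4*(-2) = 2 = 2 ✓

p = 2, q = -2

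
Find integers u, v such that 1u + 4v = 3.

Step 1: Check solvability.
gcd(1, 4) = 1
Since 1 divides 3, solutions exist.

Step 2: Apply extended Euclidean algorithm to find gcd.
We find integers such that 1*x0 + 4*y0 = 1

Step 3: Scale the particular solution.
Multiply by 3/1 = 3:
u = 3, v = 0

Step 4: Verify.
1*(3) + 4*(0) = 3 = 3 ✓

u = 3, v = 0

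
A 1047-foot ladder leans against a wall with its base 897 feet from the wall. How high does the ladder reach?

The ladder, wall, and ground form a right triangle with hypotenuse 1047 and one leg 897.
By the Pythagorean theorem: h² = 1047² - 897² = 1096209 - 804609 = 291600
h = √291600 = 540 feet

540 feet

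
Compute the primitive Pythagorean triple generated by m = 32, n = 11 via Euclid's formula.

a = m² - n² = 1024 - 121 = 903
b = 2mn = 2·32·11 = 704
c = m² + n² = 1024 + 121 = 1145
Verify: 903² + 704² = 815409 + 495616 = 1311025 = 1145² ✓

(903, 704, 1145)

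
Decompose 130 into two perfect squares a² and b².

We need to find integers a, b > 0 such that a² + b² = 130.
Trying a = 3: b² = 130 - 3² = 130 - 9 = 121
b = 11
Check: 3² + 11² = 9 + 121 = 130 ✓

130 = 3² + 11²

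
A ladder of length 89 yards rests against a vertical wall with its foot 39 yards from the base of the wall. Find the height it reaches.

The ladder, wall, and ground form a right triangle with hypotenuse 89 and one leg 39.
By the Pythagorean theorem: h² = 89² - 39² = 7921 - 1521 = 6400
h = √6400 = 80 yards

80 yards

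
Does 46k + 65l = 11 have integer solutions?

Step 1: Compute gcd(46, 65).
gcd(46, 65) = 1

Step 2: Check divisibility.
Does 1 divide 11? 11 = 1 x 11, so yes.

By the theorem on linear Diophantine equations, 46k + 65l = 11 has integer solutions if and only if gcd(46, 65) divides 11. Since 1 | 11, solutions exist.

Yes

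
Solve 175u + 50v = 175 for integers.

Step 1: Check solvability.
gcd(175, 50) = 25
Since 25 divides 175, solutions exist.

Step 2: Apply extended Euclidean algorithm to find gcd.
We find integers such that 175*x0 + 50*y0 = 25

Step 3: Scale the particular solution.
Multiply by 175/25 = 7:
u = 7, v = -21

Step 4: Verify.
175*(7) + 50*(-21) = 175 = 175 ✓

u = 7, v = -21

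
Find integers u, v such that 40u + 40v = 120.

Step 1: Check solvability.
gcd(40, 40) = 40
Since 40 divides 120, solutions exist.

Step 2: Apply extended Euclidean algorithm to find gcd.
We find integers such that 40*x0 + 40*y0 = 40

Step 3: Scale the particular solution.
Multiply by 120/40 = 3:
u = 0, v = 3

Step 4: Verify.
40*(0) + 40*(3) = 120 = 120 ✓

u = 0, v = 3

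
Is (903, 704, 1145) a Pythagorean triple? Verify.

Compute a² + b² = 903² + 704² = 815409 + 495616 = 1311025
Compute c² = 1145² = 1311025
Since 1311025 = 1311025, confirmed.

Yes, it is a Pythagorean triple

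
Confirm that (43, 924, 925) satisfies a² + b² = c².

Compute a² + b² = 43² + 924² = 1849 + 853776 = 855625
Compute c² = 925² = 855625
Since 855625 = 855625, confirmed.

Yes, it is a Pythagorean triple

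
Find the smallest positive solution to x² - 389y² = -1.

We need x² = 389y² - 1. Try successive y:
y = 1: x² = 389·1² - 1 = 388, not a perfect square
y = 2: x² = 389·2² - 1 = 1555, not a perfect square
y = 3: x² = 389·3² - 1 = 3500, not a perfect square
...
y = 65: x² = 389·65² - 1 = 1643524 = 1282² ✓
Check: 1282² - 389·65² = 1643524 - 1643525 = -1 ✓

x = 1282, y = 65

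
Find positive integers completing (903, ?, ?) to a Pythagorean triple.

We need the other leg and hypotenuse such that 903² + x² = c².
Take x = 704, c = 1145: 903² + 704² = 815409 + 495616 = 1311025 = 1145² ✓
Triple: (903, 704, 1145)

(903, 704, 1145)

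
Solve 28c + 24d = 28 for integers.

Step 1: Check solvability.
gcd(28, 24) = 4
Since 4 divides 28, solutions exist.

Step 2: Apply extended Euclidean algorithm to find gcd.
We find integers such that 28*x0 + 24*y0 = 4

Step 3: Scale the particular solution.
Multiply by 28/4 = 7:
c = 7, d = -7

Step 4: Verify.
28*(7) + 24*(-7) = 28 = 28 ✓

c = 7, d = -7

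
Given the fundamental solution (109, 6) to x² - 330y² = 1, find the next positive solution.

Solutions to x² - Dy² = 1 are generated by powers of (x₀ + y₀√D).
The next solution satisfies x₁ + y₁√330 = (x₀ + y₀√330)², giving:
x₁ = x₀² + 330y₀² = 109² + 330·6² = 11881 + 11880 = 23761
y₁ = 2x₀y₀ = 2·109·6 = 1308

Verify: 23761² - 330·1308² = 564585121 - 564585120 = 1 ✓

x = 23761, y = 1308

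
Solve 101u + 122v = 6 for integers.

Step 1: Check solvability.
gcd(101, 122) = 1
Since 1 divides 6, solutions exist.

Step 2: Apply extended Euclidean algorithm to find gcd.
We find integers such that 101*x0 + 122*y0 = 1

Step 3: Scale the particular solution.
Multiply by 6/1 = 6:
u = 174, v = -144

Step 4: Verify.
101*(174) + 122*(-144) = 6 = 6 ✓

u = 174, v = -144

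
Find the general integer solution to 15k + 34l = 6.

Step 1: Compute gcd(15, 34) = 1.
Since 1 divides 6, solutions exist.

Step 2: Find a particular solution using extended Euclidean algorithm.
We get k₀ = -54, l₀ = 24.
Check: 15*-54 + 34*24 = 6 = 6 ✓

Step 3: Write the general solution.
k = -54 + (34/1)t = -54 + 34t
l = 24 - (15/1)t = 24 - 15t
for any integer t.

k = -54 + 34t, l = 24 - 15t for integer t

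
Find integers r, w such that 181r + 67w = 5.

Step 1: Check solvability.
gcd(181, 67) = 1
Since 1 divides 5, solutions exist.

Step 2: Apply extended Euclidean algorithm to find gcd.
We find integers such that 181*x0 + 67*y0 = 1

Step 3: Scale the particular solution.
Multiply by 5/1 = 5:
r = 50, w = -135

Step 4: Verify.
181*(50) + 67*(-135) = 5 = 5 ✓

r = 50, w = -135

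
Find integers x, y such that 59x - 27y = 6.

Step 1: Check solvability.
gcd(59, 27) = 1
Since 1 divides 6, solutions exist.

Step 2: Apply extended Euclidean algorithm to find gcd.
We find integers such that 59*x0 + 27*y0 = 1

Step 3: Scale the particular solution.
Multiply by 6/1 = 6:
x = 66, y = 144

Step 4: Verify.
59*(66) - 27*(144) = 6 = 6 ✓

x = 66, y = 144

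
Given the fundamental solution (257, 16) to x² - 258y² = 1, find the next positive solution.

Solutions to x² - Dy² = 1 are generated by powers of (x₀ + y₀√D).
The next solution satisfies x₁ + y₁√258 = (x₀ + y₀√258)², giving:
x₁ = x₀² + 258y₀² = 257² + 258·16² = 66049 + 66048 = 132097
y₁ = 2x₀y₀ = 2·257·16 = 8224

Verify: 132097² - 258·8224² = 17449617409 - 17449617408 = 1 ✓

x = 132097, y = 8224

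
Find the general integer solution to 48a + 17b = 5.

Step 1: Compute gcd(48, 17) = 1.
Since 1 divides 5, solutions exist.

Step 2: Find a particular solution using extended Euclidean algorithm.
We get a₀ = -30, b₀ = 85.
Check: 48*-30 + 17*85 = 5 = 5 ✓

Step 3: Write the general solution.
a = -30 + (17/1)t = -30 + 17t
b = 85 - (48/1)t = 85 - 48t
for any integer t.

a = -30 + 17t, b = 85 - 48t for integer t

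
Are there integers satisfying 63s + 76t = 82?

Step 1: Compute gcd(63, 76).
gcd(63, 76) = 1

Step 2: Check divisibility.
Does 1 divide 82? 82 = 1 x 82, so yes.

By the theorem on linear Diophantine equations, 63s + 76t = 82 has integer solutions if and only if gcd(63, 76) divides 82. Since 1 | 82, solutions exist.

Yes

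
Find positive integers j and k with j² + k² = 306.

We need to find integers j, k > 0 such that j² + k² = 306.
Trying j = 9: k² = 306 - 9² = 306 - 81 = 225
k = 15
Check: 9² + 15² = 81 + 225 = 306 ✓

306 = 9² + 15²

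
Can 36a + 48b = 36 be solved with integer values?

Step 1: Compute gcd(36, 48).
gcd(36, 48) = 12

Step 2: Check divisibility.
Does 12 divide 36? 36 = 12 x 3, so yes.

By the theorem on linear Diophantine equations, 36a + 48b = 36 has integer solutions if and only if gcd(36, 48) divides 36. Since 12 | 36, solutions exist.

Yes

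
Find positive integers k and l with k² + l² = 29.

We need to find integers k, l > 0 such that k² + l² = 29.
Trying k = 2: l² = 29 - 2² = 29 - 4 = 25
l = 5
Check: 2² + 5² = 4 + 25 = 29 ✓

29 = 2² + 5²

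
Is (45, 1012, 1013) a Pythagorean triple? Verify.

Compute a² + b² = 45² + 1012² = 2025 + 1024144 = 1026169
Compute c² = 1013² = 1026169
Since 1026169 = 1026169, confirmed.

Yes, it is a Pythagorean triple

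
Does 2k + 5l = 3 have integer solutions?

Step 1: Compute gcd(2, 5).
gcd(2, 5) = 1

Step 2: Check divisibility.
Does 1 divide 3? 3 = 1 x 3, so yes.

By the theorem on linear Diophantine equations, 2k + 5l = 3 has integer solutions if and only if gcd(2, 5) divides 3. Since 1 | 3, solutions exist.

Yes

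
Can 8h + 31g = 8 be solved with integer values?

Step 1: Compute gcd(8, 31).
gcd(8, 31) = 1

Step 2: Check divisibility.
Does 1 divide 8? 8 = 1 x 8, so yes.

By the theorem on linear Diophantine equations, 8h + 31g = 8 has integer solutions if and only if gcd(8, 31) divides 8. Since 1 | 8, solutions exist.

Yes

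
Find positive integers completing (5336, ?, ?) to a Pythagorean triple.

We need the other leg and hypotenuse such that 5336² + x² = c².
Take x = 1248, c = 5480: 5336² + 1248² = 28472896 + 1557504 = 30030400 = 5480² ✓
Triple: (5336, 1248, 5480)

(5336, 1248, 5480)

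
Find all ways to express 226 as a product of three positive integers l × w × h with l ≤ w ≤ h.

Iterate l from 1 to ⌊226^(1/3)⌋. For each l dividing 226, iterate w ≥ l with w dividing 226/l, and set h = 226/(l·w).
Triples found (2): (1×1×226), (1×2×113)

(1×1×226), (1×2×113)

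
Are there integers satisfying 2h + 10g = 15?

Step 1: Compute gcd(2, 10).
gcd(2, 10) = 2

Step 2: Check divisibility.
Does 2 divide 15? 15 = 2 x 7 + 1, so no.

By the theorem on linear Diophantine equations, 2h + 10g = 15 has integer solutions if and only if gcd(2, 10) divides 15. Since 2 does not divide 15, no solutions exist.

No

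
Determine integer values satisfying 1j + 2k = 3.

Step 1: Check solvability.
gcd(1, 2) = 1
Since 1 divides 3, solutions exist.

Step 2: Apply extended Euclidean algorithm to find gcd.
We find integers such that 1*x0 + 2*y0 = 1

Step 3: Scale the particular solution.
Multiply by 3/1 = 3:
j = 3, k = 0

Step 4: Verify.
1*(3) + 2*(0) = 3 = 3 ✓

j = 3, k = 0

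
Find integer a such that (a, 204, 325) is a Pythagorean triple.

a² = c² - b² = 325² - 204² = 105625 - 41616 = 64009
a = sqrt(64009) = 253

253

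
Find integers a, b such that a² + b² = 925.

We need to find integers a, b > 0 such that a² + b² = 925.
Trying a = 5: b² = 925 - 5² = 925 - 25 = 900
b = 30
Check: 5² + 30² = 25 + 900 = 925 ✓

925 = 5² + 30²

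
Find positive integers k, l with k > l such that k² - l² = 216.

Factor: k² - l² = (k+l)(k-l) = 216.
We need two factors of 216 with the same parity.
Use k+l = 108 and k-l = 2 (product 108·2 = 216).
Adding: 2k = 110, so k = 55.
Subtracting: 2l = 106, so l = 53.
Check: 55² - 53² = 3025 - 2809 = 216 ✓

k = 55, l = 53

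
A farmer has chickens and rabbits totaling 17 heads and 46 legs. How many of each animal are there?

Let c = chickens, r = rabbits.
Heads: c + r = 17
Legs: 2c + 4r = 46
From the first equation, c = 17 - r. Substitute:
2(17 - r) + 4r = 46
34 + 2r = 46
r = (46 - 34)/2 = 6
c = 17 - 6 = 11

Chickens: 11, Rabbits: 6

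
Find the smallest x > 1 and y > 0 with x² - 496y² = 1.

We seek the smallest positive integers (x, y) with x² - 496y² = 1, i.e., x² = 496y² + 1.
Try successive y values:
y = 1: x² = 496·1² + 1 = 497, not a perfect square
y = 2: x² = 496·2² + 1 = 1985, not a perfect square
y = 3: x² = 496·3² + 1 = 4465, not a perfect square
... continuing the search (or via continued fractions) ...
y = 207480: x² = 496·207480² + 1 = 21351783398401, x = 4620799 ✓

Verify: 4620799² - 496·207480² = 21351783398401 - 21351783398400 = 1 ✓

x = 4620799, y = 207480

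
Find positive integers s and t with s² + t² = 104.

We need to find integers s, t > 0 such that s² + t² = 104.
Trying s = 2: t² = 104 - 2² = 104 - 4 = 100
t = 10
Check: 2² + 10² = 4 + 100 = 104 ✓

104 = 2² + 10²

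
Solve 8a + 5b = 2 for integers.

Step 1: Check solvability.
gcd(8, 5) = 1
Since 1 divides 2, solutions exist.

Step 2: Apply extended Euclidean algorithm to find gcd.
We find integers such that 8*x0 + 5*y0 = 1

Step 3: Scale the particular solution.
Multiply by 2/1 = 2:
a = 4, b = -6

Step 4: Verify.
8*(4) + 5*(-6) = 2 = 2 ✓

a = 4, b = -6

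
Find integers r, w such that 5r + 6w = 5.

Step 1: Check solvability.
gcd(5, 6) = 1
Since 1 divides 5, solutions exist.

Step 2: Apply extended Euclidean algorithm to find gcd.
We find integers such that 5*x0 + 6*y0 = 1

Step 3: Scale the particular solution.
Multiply by 5/1 = 5:
r = -5, w = 5

Step 4: Verify.
5*(-5) + 6*(5) = 5 = 5 ✓

r = -5, w = 5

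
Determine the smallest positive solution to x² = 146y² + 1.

We seek the smallest positive integers (x, y) with x² - 146y² = 1, i.e., x² = 146y² + 1.
Try successive y values:
y = 1: x² = 146·1² + 1 = 147, not a perfect square
y = 2: x² = 146·2² + 1 = 585, not a perfect square
y = 3: x² = 146·3² + 1 = 1315, not a perfect square
... continuing the search (or via continued fractions) ...
y = 12: x² = 146·12² + 1 = 21025, x = 145 ✓

Verify: 145² - 146·12² = 21025 - 21024 = 1 ✓

x = 145, y = 12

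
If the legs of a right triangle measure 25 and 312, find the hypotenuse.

c² = a² + b² = 25² + 312² = 625 + 97344 = 97969
c = 313

313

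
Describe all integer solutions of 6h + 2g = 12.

Step 1: Compute gcd(6, 2) = 2.
Since 2 divides 12, solutions exist.

Step 2: Find a particular solution using extended Euclidean algorithm.
We get h₀ = 0, g₀ = 6.
Check: 6*0 + 2*6 = 12 = 12 ✓

Step 3: Write the general solution.
h = 0 + (2/2)t = 0 + 1t
g = 6 - (6/2)t = 6 - 3t
for any integer t.

h = 0 + 1t, g = 6 - 3t for integer t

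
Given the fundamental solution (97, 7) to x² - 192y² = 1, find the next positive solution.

Solutions to x² - Dy² = 1 are generated by powers of (x₀ + y₀√D).
The next solution satisfies x₁ + y₁√192 = (x₀ + y₀√192)², giving:
x₁ = x₀² + 192y₀² = 97² + 192·7² = 9409 + 9408 = 18817
y₁ = 2x₀y₀ = 2·97·7 = 1358

Verify: 18817² - 192·1358² = 354079489 - 354079488 = 1 ✓

x = 18817, y = 1358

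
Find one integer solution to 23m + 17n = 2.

Step 1: Check solvability.
gcd(23, 17) = 1
Since 1 divides 2, solutions exist.

Step 2: Apply extended Euclidean algorithm to find gcd.
We find integers such that 23*x0 + 17*y0 = 1

Step 3: Scale the particular solution.
Multiply by 2/1 = 2:
m = 6, n = -8

Step 4: Verify.
23*(6) + 17*(-8) = 2 = 2 ✓

m = 6, n = -8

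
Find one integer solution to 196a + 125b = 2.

Step 1: Check solvability.
gcd(196, 125) = 1
Since 1 divides 2, solutions exist.

Step 2: Apply extended Euclidean algorithm to find gcd.
We find integers such that 196*x0 + 125*y0 = 1

Step 3: Scale the particular solution.
Multiply by 2/1 = 2:
a = -88, b = 138

Step 4: Verify.
196*(-88) + 125*(138) = 2 = 2 ✓

a = -88, b = 138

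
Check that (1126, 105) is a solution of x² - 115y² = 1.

Compute x² = 1126² = 1267876
Compute 115y² = 115·105² = 115·11025 = 1267875
x² - 115y² = 1267876 - 1267875 = 1
Since this equals 1, (1126, 105) is a solution.

Yes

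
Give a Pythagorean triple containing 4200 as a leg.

We need the other leg and hypotenuse such that 4200² + x² = c².
Take x = 477, c = 4227: 4200² + 477² = 17640000 + 227529 = 17867529 = 4227² ✓
Triple: (477, 4200, 4227)

(477, 4200, 4227)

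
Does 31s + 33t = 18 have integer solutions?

Step 1: Compute gcd(31, 33).
gcd(31, 33) = 1

Step 2: Check divisibility.
Does 1 divide 18? 18 = 1 x 18, so yes.

By the theorem on linear Diophantine equations, 31s + 33t = 18 has integer solutions if and only if gcd(31, 33) divides 18. Since 1 | 18, solutions exist.

Yes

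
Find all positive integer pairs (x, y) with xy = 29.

The positive divisors of 29 are: 1, 29.
Each divisor d gives the pair (d, 29/d):
(1, 29), (29, 1)

(1, 29), (29, 1)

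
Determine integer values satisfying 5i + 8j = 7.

Step 1: Check solvability.
gcd(5, 8) = 1
Since 1 divides 7, solutions exist.

Step 2: Apply extended Euclidean algorithm to find gcd.
We find integers such that 5*x0 + 8*y0 = 1

Step 3: Scale the particular solution.
Multiply by 7/1 = 7:
i = -21, j = 14

Step 4: Verify.
5*(-21) + 8*(14) = 7 = 7 ✓

i = -21, j = 14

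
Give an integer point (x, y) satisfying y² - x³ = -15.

Try small integer x values and check whether x³ - 15 is a perfect square.
x = 4: x³ - 15 = 4³ - 15 = 64 - 15 = 49
Is 49 a perfect square? 7² = 49 ✓
So (x, y) = (4, 7) is a solution.

x = 4, y = 7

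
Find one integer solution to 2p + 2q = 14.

Step 1: Check solvability.
gcd(2, 2) = 2
Since 2 divides 14, solutions exist.

Step 2: Apply extended Euclidean algorithm to find gcd.
We find integers such that 2*x0 + 2*y0 = 2

Step 3: Scale the particular solution.
Multiply by 14/2 = 7:
p = 0, q = 7

Step 4: Verify.
2*(0) + 2*(7) = 14 = 14 ✓

p = 0, q = 7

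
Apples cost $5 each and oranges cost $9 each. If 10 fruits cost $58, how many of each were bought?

Let a = apples, o = oranges.
a + o = 10
5a + 9o = 58
Substitute o = 10 - a:
5a + 9(10 - a) = 58
(5 - 9)a = 58 - 90
-4a = -32
a = 8, o = 10 - 8 = 2

Apples: 8, Oranges: 2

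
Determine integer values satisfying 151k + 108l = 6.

Step 1: Check solvability.
gcd(151, 108) = 1
Since 1 divides 6, solutions exist.

Step 2: Apply extended Euclidean algorithm to find gcd.
We find integers such that 151*x0 + 108*y0 = 1

Step 3: Scale the particular solution.
Multiply by 6/1 = 6:
k = -30, l = 42

Step 4: Verify.
151*(-30) + 108*(42) = 6 = 6 ✓

k = -30, l = 42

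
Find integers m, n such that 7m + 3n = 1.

Step 1: Check solvability.
gcd(7, 3) = 1
Since 1 divides 1, solutions exist.

Step 2: Apply extended Euclidean algorithm to find gcd.
We find integers such that 7*x0 + 3*y0 = 1

Step 3: Scale the particular solution.
Multiply by 1/1 = 1:
m = 1, n = -2

Step 4: Verify.
7*(1) + 3*(-2) = 1 = 1 ✓

m = 1, n = -2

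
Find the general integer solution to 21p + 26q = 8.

Step 1: Compute gcd(21, 26) = 1.
Since 1 divides 8, solutions exist.

Step 2: Find a particular solution using extended Euclidean algorithm.
We get p₀ = 40, q₀ = -32.
Check: 21*40 + 26*-32 = 8 = 8 ✓

Step 3: Write the general solution.
p = 40 + (26/1)t = 40 + 26t
q = -32 - (21/1)t = -32 - 21t
for any integer t.

p = 40 + 26t, q = -32 - 21t for integer t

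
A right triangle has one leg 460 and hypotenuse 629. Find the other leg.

a² = c² - b² = 395641 - 211600 = 184041
a = 429

429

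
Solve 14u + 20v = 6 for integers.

Step 1: Check solvability.
gcd(14, 20) = 2
Since 2 divides 6, solutions exist.

Step 2: Apply extended Euclidean algorithm to find gcd.
We find integers such that 14*x0 + 20*y0 = 2

Step 3: Scale the particular solution.
Multiply by 6/2 = 3:
u = 9, v = -6

Step 4: Verify.
14*(9) + 20*(-6) = 6 = 6 ✓

u = 9, v = -6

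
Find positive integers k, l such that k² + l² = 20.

Search for k with 20 - k² a perfect square.
k = 2: 20 - 2² = 20 - 4 = 16 = 4² ✓
So k = 2, l = 4.

k = 2, l = 4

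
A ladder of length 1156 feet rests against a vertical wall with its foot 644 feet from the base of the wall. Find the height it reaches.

The ladder, wall, and ground form a right triangle with hypotenuse 1156 and one leg 644.
By the Pythagorean theorem: h² = 1156² - 644² = 1336336 - 414736 = 921600
h = √921600 = 960 feet

960 feet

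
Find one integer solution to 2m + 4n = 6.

Step 1: Check solvability.
gcd(2, 4) = 2
Since 2 divides 6, solutions exist.

Step 2: Apply extended Euclidean algorithm to find gcd.
We find integers such that 2*x0 + 4*y0 = 2

Step 3: Scale the particular solution.
Multiply by 6/2 = 3:
m = 3, n = 0

Step 4: Verify.
2*(3) + 4*(0) = 6 = 6 ✓

m = 3, n = 0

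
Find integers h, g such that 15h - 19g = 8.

Step 1: Check solvability.
gcd(15, 19) = 1
Since 1 divides 8, solutions exist.

Step 2: Apply extended Euclidean algorithm to find gcd.
We find integers such that 15*x0 + 19*y0 = 1

Step 3: Scale the particular solution.
Multiply by 8/1 = 8:
h = -40, g = -32

Step 4: Verify.
15*(-40) - 19*(-32) = 8 = 8 ✓

h = -40, g = -32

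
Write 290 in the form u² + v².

We need to find integers u, v > 0 such that u² + v² = 290.
Trying u = 1: v² = 290 - 1² = 290 - 1 = 289
v = 17
Check: 1² + 17² = 1 + 289 = 290 ✓

290 = 1² + 17²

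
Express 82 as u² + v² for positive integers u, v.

We need to find integers u, v > 0 such that u² + v² = 82.
Trying u = 1: v² = 82 - 1² = 82 - 1 = 81
v = 9
Check: 1² + 9² = 1 + 81 = 82 ✓

82 = 1² + 9²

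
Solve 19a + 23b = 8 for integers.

Step 1: Check solvability.
gcd(19, 23) = 1
Since 1 divides 8, solutions exist.

Step 2: Apply extended Euclidean algorithm to find gcd.
We find integers such that 19*x0 + 23*y0 = 1

Step 3: Scale the particular solution.
Multiply by 8/1 = 8:
a = -48, b = 40

Step 4: Verify.
19*(-48) + 23*(40) = 8 = 8 ✓

a = -48, b = 40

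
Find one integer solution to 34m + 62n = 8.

Step 1: Check solvability.
gcd(34, 62) = 2
Since 2 divides 8, solutions exist.

Step 2: Apply extended Euclidean algorithm to find gcd.
We find integers such that 34*x0 + 62*y0 = 2

Step 3: Scale the particular solution.
Multiply by 8/2 = 4:
m = 44, n = -24

Step 4: Verify.
34*(44) + 62*(-24) = 8 = 8 ✓

m = 44, n = -24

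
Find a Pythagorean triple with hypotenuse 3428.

We need a² + b² = 3428² = 11751184.
Trying: 3300² + 928² = 10890000 + 861184 = 11751184 ✓

(3300, 928, 3428)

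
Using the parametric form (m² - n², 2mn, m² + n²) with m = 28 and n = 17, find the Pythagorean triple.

a = m² - n² = 784 - 289 = 495
b = 2mn = 2·28·17 = 952
c = m² + n² = 784 + 289 = 1073
Verify: 495² + 952² = 245025 + 906304 = 1151329 = 1073² ✓

(495, 952, 1073)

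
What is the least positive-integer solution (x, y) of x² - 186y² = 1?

We seek the smallest positive integers (x, y) with x² - 186y² = 1, i.e., x² = 186y² + 1.
Try successive y values:
y = 1: x² = 186·1² + 1 = 187, not a perfect square
y = 2: x² = 186·2² + 1 = 745, not a perfect square
y = 3: x² = 186·3² + 1 = 1675, not a perfect square
... continuing the search (or via continued fractions) ...
y = 550: x² = 186·550² + 1 = 56265001, x = 7501 ✓

Verify: 7501² - 186·550² = 56265001 - 56265000 = 1 ✓

x = 7501, y = 550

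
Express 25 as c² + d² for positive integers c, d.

We need to find integers c, d > 0 such that c² + d² = 25.
Trying c = 3: d² = 25 - 3² = 25 - 9 = 16
d = 4
Check: 3² + 4² = 9 + 16 = 25 ✓

25 = 3² + 4²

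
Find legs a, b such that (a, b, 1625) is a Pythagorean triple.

We need a² + b² = 1625² = 2640625.
Trying: 57² + 1624² = 3249 + 2637376 = 2640625 ✓

(57, 1624, 1625)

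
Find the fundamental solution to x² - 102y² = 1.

We seek the smallest positive integers (x, y) with x² - 102y² = 1, i.e., x² = 102y² + 1.
Try successive y values:
y = 1: x² = 102·1² + 1 = 103, not a perfect square
y = 2: x² = 102·2² + 1 = 409, not a perfect square
y = 3: x² = 102·3² + 1 = 919, not a perfect square
... continuing the search (or via continued fractions) ...
y = 10: x² = 102·10² + 1 = 10201, x = 101 ✓

Verify: 101² - 102·10² = 10201 - 10200 = 1 ✓

x = 101, y = 10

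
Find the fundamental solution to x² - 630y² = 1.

We seek the smallest positive integers (x, y) with x² - 630y² = 1, i.e., x² = 630y² + 1.
Try successive y values:
y = 1: x² = 630·1² + 1 = 631, not a perfect square
y = 2: x² = 630·2² + 1 = 2521, not a perfect square
y = 3: x² = 630·3² + 1 = 5671, not a perfect square
... continuing the search (or via continued fractions) ...
y = 10: x² = 630·10² + 1 = 63001, x = 251 ✓

Verify: 251² - 630·10² = 63001 - 63000 = 1 ✓

x = 251, y = 10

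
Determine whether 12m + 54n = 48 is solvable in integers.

Step 1: Compute gcd(12, 54).
gcd(12, 54) = 6

Step 2: Check divisibility.
Does 6 divide 48? 48 = 6 x 8, so yes.

By the theorem on linear Diophantine equations, 12m + 54n = 48 has integer solutions if and only if gcd(12, 54) divides 48. Since 6 | 48, solutions exist.

Yes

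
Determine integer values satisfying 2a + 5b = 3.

Step 1: Check solvability.
gcd(2, 5) = 1
Since 1 divides 3, solutions exist.

Step 2: Apply extended Euclidean algorithm to find gcd.
We find integers such that 2*x0 + 5*y0 = 1

Step 3: Scale the particular solution.
Multiply by 3/1 = 3:
a = -6, b = 3

Step 4: Verify.
2*(-6) + 5*(3) = 3 = 3 ✓

a = -6, b = 3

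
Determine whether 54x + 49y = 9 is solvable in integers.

Step 1: Compute gcd(54, 49).
gcd(54, 49) = 1

Step 2: Check divisibility.
Does 1 divide 9? 9 = 1 x 9, so yes.

By the theorem on linear Diophantine equations, 54x + 49y = 9 has integer solutions if and only if gcd(54, 49) divides 9. Since 1 | 9, solutions exist.

Yes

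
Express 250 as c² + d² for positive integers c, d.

We need to find integers c, d > 0 such that c² + d² = 250.
Trying c = 5: d² = 250 - 5² = 250 - 25 = 225
d = 15
Check: 5² + 15² = 25 + 225 = 250 ✓

250 = 5² + 15²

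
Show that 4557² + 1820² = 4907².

Compute a² + b² = 4557² + 1820² = 20766249 + 3312400 = 24078649
Compute c² = 4907² = 24078649
Since 24078649 = 24078649, confirmed.

Yes, it is a Pythagorean triple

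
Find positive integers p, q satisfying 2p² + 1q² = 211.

Try small values of p and check whether (211 - 2p²)/1 is a perfect square.
p = 9: 2·9² = 162, so 1q² = 211 - 162 = 49, giving q² = 49, q = 7.
Check: 2·9² + 1·7² = 162 + 49 = 211 ✓

p = 9, q = 7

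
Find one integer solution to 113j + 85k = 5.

Step 1: Check solvability.
gcd(113, 85) = 1
Since 1 divides 5, solutions exist.

Step 2: Apply extended Euclidean algorithm to find gcd.
We find integers such that 113*x0 + 85*y0 = 1

Step 3: Scale the particular solution.
Multiply by 5/1 = 5:
j = -15, k = 20

Step 4: Verify.
113*(-15) + 85*(20) = 5 = 5 ✓

j = -15, k = 20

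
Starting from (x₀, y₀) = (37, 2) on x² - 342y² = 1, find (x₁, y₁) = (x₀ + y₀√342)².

Solutions to x² - Dy² = 1 are generated by powers of (x₀ + y₀√D).
The next solution satisfies x₁ + y₁√342 = (x₀ + y₀√342)², giving:
x₁ = x₀² + 342y₀² = 37² + 342·2² = 1369 + 1368 = 2737
y₁ = 2x₀y₀ = 2·37·2 = 148

Verify: 2737² - 342·148² = 7491169 - 7491168 = 1 ✓

x = 2737, y = 148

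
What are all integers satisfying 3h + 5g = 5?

Step 1: Compute gcd(3, 5) = 1.
Since 1 divides 5, solutions exist.

Step 2: Find a particular solution using extended Euclidean algorithm.
We get h₀ = 10, g₀ = -5.
Check: 3*10 + 5*-5 = 5 = 5 ✓

Step 3: Write the general solution.
h = 10 + (5/1)t = 10 + 5t
g = -5 - (3/1)t = -5 - 3t
for any integer t.

h = 10 + 5t, g = -5 - 3t for integer t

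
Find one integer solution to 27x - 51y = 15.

Step 1: Check solvability.
gcd(27, 51) = 3
Since 3 divides 15, solutions exist.

Step 2: Apply extended Euclidean algorithm to find gcd.
We find integers such that 27*x0 + 51*y0 = 3

Step 3: Scale the particular solution.
Multiply by 15/3 = 5:
x = 10, y = 5

Step 4: Verify.
27*(10) - 51*(5) = 15 = 15 ✓

x = 10, y = 5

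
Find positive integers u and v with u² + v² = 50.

We need to find integers u, v > 0 such that u² + v² = 50.
Trying u = 1: v² = 50 - 1² = 50 - 1 = 49
v = 7
Check: 1² + 7² = 1 + 49 = 50 ✓

50 = 1² + 7²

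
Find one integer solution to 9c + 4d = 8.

Step 1: Check solvability.
gcd(9, 4) = 1
Since 1 divides 8, solutions exist.

Step 2: Apply extended Euclidean algorithm to find gcd.
We find integers such that 9*x0 + 4*y0 = 1

Step 3: Scale the particular solution.
Multiply by 8/1 = 8:
c = 8, d = -16

Step 4: Verify.
9*(8) + 4*(-16) = 8 = 8 ✓

c = 8, d = -16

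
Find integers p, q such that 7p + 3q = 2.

Step 1: Check solvability.
gcd(7, 3) = 1
Since 1 divides 2, solutions exist.

Step 2: Apply extended Euclidean algorithm to find gcd.
We find integers such that 7*x0 + 3*y0 = 1

Step 3: Scale the particular solution.
Multiply by 2/1 = 2:
p = 2, q = -4

Step 4: Verify.
7*(2) + 3*(-4) = 2 = 2 ✓

p = 2, q = -4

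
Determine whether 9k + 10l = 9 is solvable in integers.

Step 1: Compute gcd(9, 10).
gcd(9, 10) = 1

Step 2: Check divisibility.
Does 1 divide 9? 9 = 1 x 9, so yes.

By the theorem on linear Diophantine equations, 9k + 10l = 9 has integer solutions if and only if gcd(9, 10) divides 9. Since 1 | 9, solutions exist.

Yes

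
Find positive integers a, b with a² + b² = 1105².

We need a² + b² = 1105² = 1221025.
Trying: 47² + 1104² = 2209 + 1218816 = 1221025 ✓

(47, 1104, 1105)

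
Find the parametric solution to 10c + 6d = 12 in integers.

Step 1: Compute gcd(10, 6) = 2.
Since 2 divides 12, solutions exist.

Step 2: Find a particular solution using extended Euclidean algorithm.
We get c₀ = -6, d₀ = 12.
Check: 10*-6 + 6*12 = 12 = 12 ✓

Step 3: Write the general solution.
c = -6 + (6/2)t = -6 + 3t
d = 12 - (10/2)t = 12 - 5t
for any integer t.

c = -6 + 3t, d = 12 - 5t for integer t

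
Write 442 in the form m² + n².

We need to find integers m, n > 0 such that m² + n² = 442.
Trying m = 1: n² = 442 - 1² = 442 - 1 = 441
n = 21
Check: 1² + 21² = 1 + 441 = 442 ✓

442 = 1² + 21²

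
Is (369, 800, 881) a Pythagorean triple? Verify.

Compute a² + b² = 369² + 800² = 136161 + 640000 = 776161
Compute c² = 881² = 776161
Since 776161 = 776161, confirmed.

Yes, it is a Pythagorean triple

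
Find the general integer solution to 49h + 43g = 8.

Step 1: Compute gcd(49, 43) = 1.
Since 1 divides 8, solutions exist.

Step 2: Find a particular solution using extended Euclidean algorithm.
We get h₀ = -56, g₀ = 64.
Check: 49*-56 + 43*64 = 8 = 8 ✓

Step 3: Write the general solution.
h = -56 + (43/1)t = -56 + 43t
g = 64 - (49/1)t = 64 - 49t
for any integer t.

h = -56 + 43t, g = 64 - 49t for integer t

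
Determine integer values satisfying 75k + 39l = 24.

Step 1: Check solvability.
gcd(75, 39) = 3
Since 3 divides 24, solutions exist.

Step 2: Apply extended Euclidean algorithm to find gcd.
We find integers such that 75*x0 + 39*y0 = 3

Step 3: Scale the particular solution.
Multiply by 24/3 = 8:
k = -8, l = 16

Step 4: Verify.
75*(-8) + 39*(16) = 24 = 24 ✓

k = -8, l = 16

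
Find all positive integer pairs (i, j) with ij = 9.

The positive divisors of 9 are: 1, 3, 9.
Each divisor d gives the pair (d, 9/d):
(1, 9), (3, 3), (9, 1)

(1, 9), (3, 3), (9, 1)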